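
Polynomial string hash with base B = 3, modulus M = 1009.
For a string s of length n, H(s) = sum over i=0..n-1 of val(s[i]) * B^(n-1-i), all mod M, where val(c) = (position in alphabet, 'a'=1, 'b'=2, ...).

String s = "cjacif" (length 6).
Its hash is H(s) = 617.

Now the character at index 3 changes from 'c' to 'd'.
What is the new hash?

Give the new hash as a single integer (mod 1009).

val('c') = 3, val('d') = 4
Position k = 3, exponent = n-1-k = 2
B^2 mod M = 3^2 mod 1009 = 9
Delta = (4 - 3) * 9 mod 1009 = 9
New hash = (617 + 9) mod 1009 = 626

Answer: 626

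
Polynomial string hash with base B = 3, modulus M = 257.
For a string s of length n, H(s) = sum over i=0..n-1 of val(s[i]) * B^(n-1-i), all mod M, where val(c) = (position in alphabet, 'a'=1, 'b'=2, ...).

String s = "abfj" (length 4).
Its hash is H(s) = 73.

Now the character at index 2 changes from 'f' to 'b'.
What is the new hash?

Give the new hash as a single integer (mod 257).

Answer: 61

Derivation:
val('f') = 6, val('b') = 2
Position k = 2, exponent = n-1-k = 1
B^1 mod M = 3^1 mod 257 = 3
Delta = (2 - 6) * 3 mod 257 = 245
New hash = (73 + 245) mod 257 = 61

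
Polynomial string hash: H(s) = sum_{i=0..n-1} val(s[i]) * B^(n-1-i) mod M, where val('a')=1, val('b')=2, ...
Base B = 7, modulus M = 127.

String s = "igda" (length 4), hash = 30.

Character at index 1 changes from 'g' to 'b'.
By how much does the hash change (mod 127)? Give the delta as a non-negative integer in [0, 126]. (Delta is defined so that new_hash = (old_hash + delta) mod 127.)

Delta formula: (val(new) - val(old)) * B^(n-1-k) mod M
  val('b') - val('g') = 2 - 7 = -5
  B^(n-1-k) = 7^2 mod 127 = 49
  Delta = -5 * 49 mod 127 = 9

Answer: 9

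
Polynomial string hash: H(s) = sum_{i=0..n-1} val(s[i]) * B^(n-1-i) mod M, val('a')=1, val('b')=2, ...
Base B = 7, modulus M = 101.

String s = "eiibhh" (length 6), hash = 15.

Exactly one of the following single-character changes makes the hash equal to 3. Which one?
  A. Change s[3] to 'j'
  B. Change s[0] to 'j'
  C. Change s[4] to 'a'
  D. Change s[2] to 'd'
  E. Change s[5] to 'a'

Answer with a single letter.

Answer: A

Derivation:
Option A: s[3]='b'->'j', delta=(10-2)*7^2 mod 101 = 89, hash=15+89 mod 101 = 3 <-- target
Option B: s[0]='e'->'j', delta=(10-5)*7^5 mod 101 = 3, hash=15+3 mod 101 = 18
Option C: s[4]='h'->'a', delta=(1-8)*7^1 mod 101 = 52, hash=15+52 mod 101 = 67
Option D: s[2]='i'->'d', delta=(4-9)*7^3 mod 101 = 2, hash=15+2 mod 101 = 17
Option E: s[5]='h'->'a', delta=(1-8)*7^0 mod 101 = 94, hash=15+94 mod 101 = 8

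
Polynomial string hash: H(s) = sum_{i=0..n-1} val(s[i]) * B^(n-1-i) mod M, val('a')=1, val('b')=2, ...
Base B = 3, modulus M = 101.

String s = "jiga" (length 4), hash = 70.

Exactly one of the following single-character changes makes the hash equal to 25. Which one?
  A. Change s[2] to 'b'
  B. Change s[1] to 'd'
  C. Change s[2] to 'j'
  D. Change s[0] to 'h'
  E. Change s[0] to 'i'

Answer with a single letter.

Answer: B

Derivation:
Option A: s[2]='g'->'b', delta=(2-7)*3^1 mod 101 = 86, hash=70+86 mod 101 = 55
Option B: s[1]='i'->'d', delta=(4-9)*3^2 mod 101 = 56, hash=70+56 mod 101 = 25 <-- target
Option C: s[2]='g'->'j', delta=(10-7)*3^1 mod 101 = 9, hash=70+9 mod 101 = 79
Option D: s[0]='j'->'h', delta=(8-10)*3^3 mod 101 = 47, hash=70+47 mod 101 = 16
Option E: s[0]='j'->'i', delta=(9-10)*3^3 mod 101 = 74, hash=70+74 mod 101 = 43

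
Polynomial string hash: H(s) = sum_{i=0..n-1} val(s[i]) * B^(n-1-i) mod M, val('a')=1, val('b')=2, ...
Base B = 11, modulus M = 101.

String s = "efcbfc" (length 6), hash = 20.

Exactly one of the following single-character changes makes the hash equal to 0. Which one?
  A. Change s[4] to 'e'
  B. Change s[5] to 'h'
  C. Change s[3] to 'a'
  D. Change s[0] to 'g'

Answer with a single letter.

Option A: s[4]='f'->'e', delta=(5-6)*11^1 mod 101 = 90, hash=20+90 mod 101 = 9
Option B: s[5]='c'->'h', delta=(8-3)*11^0 mod 101 = 5, hash=20+5 mod 101 = 25
Option C: s[3]='b'->'a', delta=(1-2)*11^2 mod 101 = 81, hash=20+81 mod 101 = 0 <-- target
Option D: s[0]='e'->'g', delta=(7-5)*11^5 mod 101 = 13, hash=20+13 mod 101 = 33

Answer: C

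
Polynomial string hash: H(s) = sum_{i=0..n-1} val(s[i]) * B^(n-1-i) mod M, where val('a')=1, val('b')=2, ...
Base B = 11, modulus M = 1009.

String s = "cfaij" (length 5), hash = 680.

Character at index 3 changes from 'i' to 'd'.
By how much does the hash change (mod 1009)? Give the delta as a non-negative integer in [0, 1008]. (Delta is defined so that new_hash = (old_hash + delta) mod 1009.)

Answer: 954

Derivation:
Delta formula: (val(new) - val(old)) * B^(n-1-k) mod M
  val('d') - val('i') = 4 - 9 = -5
  B^(n-1-k) = 11^1 mod 1009 = 11
  Delta = -5 * 11 mod 1009 = 954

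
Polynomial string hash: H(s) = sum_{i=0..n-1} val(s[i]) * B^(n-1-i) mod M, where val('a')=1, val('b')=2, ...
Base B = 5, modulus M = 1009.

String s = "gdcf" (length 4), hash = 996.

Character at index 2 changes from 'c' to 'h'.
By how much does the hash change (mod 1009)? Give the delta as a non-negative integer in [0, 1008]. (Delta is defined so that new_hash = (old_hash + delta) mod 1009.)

Delta formula: (val(new) - val(old)) * B^(n-1-k) mod M
  val('h') - val('c') = 8 - 3 = 5
  B^(n-1-k) = 5^1 mod 1009 = 5
  Delta = 5 * 5 mod 1009 = 25

Answer: 25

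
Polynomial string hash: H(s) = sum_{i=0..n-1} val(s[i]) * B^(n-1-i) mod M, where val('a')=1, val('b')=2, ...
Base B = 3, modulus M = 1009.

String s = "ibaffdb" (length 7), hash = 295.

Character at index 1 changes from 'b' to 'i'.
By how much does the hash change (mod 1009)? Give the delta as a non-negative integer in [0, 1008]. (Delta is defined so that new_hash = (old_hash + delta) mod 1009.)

Answer: 692

Derivation:
Delta formula: (val(new) - val(old)) * B^(n-1-k) mod M
  val('i') - val('b') = 9 - 2 = 7
  B^(n-1-k) = 3^5 mod 1009 = 243
  Delta = 7 * 243 mod 1009 = 692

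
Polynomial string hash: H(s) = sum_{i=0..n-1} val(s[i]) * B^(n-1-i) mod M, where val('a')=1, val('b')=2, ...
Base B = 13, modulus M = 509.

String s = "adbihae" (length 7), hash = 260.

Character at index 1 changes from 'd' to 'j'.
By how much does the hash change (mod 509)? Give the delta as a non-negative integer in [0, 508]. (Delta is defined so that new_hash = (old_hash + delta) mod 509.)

Delta formula: (val(new) - val(old)) * B^(n-1-k) mod M
  val('j') - val('d') = 10 - 4 = 6
  B^(n-1-k) = 13^5 mod 509 = 232
  Delta = 6 * 232 mod 509 = 374

Answer: 374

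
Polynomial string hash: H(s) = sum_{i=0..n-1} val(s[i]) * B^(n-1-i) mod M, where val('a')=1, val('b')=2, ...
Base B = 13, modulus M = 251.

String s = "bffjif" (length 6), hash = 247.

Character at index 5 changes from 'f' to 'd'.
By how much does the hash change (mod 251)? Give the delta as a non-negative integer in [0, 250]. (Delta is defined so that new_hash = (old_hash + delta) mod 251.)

Delta formula: (val(new) - val(old)) * B^(n-1-k) mod M
  val('d') - val('f') = 4 - 6 = -2
  B^(n-1-k) = 13^0 mod 251 = 1
  Delta = -2 * 1 mod 251 = 249

Answer: 249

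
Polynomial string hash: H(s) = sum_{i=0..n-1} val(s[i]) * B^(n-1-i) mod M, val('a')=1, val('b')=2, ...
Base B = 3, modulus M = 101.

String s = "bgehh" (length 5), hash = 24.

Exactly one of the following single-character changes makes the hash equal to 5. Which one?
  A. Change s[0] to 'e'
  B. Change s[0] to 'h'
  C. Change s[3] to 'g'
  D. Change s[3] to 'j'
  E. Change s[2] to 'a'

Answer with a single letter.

Option A: s[0]='b'->'e', delta=(5-2)*3^4 mod 101 = 41, hash=24+41 mod 101 = 65
Option B: s[0]='b'->'h', delta=(8-2)*3^4 mod 101 = 82, hash=24+82 mod 101 = 5 <-- target
Option C: s[3]='h'->'g', delta=(7-8)*3^1 mod 101 = 98, hash=24+98 mod 101 = 21
Option D: s[3]='h'->'j', delta=(10-8)*3^1 mod 101 = 6, hash=24+6 mod 101 = 30
Option E: s[2]='e'->'a', delta=(1-5)*3^2 mod 101 = 65, hash=24+65 mod 101 = 89

Answer: B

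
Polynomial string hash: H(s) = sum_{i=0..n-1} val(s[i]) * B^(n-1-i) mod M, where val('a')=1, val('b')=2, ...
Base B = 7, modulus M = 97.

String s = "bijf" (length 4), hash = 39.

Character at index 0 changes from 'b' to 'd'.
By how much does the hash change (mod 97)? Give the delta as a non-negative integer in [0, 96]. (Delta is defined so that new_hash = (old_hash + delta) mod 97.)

Answer: 7

Derivation:
Delta formula: (val(new) - val(old)) * B^(n-1-k) mod M
  val('d') - val('b') = 4 - 2 = 2
  B^(n-1-k) = 7^3 mod 97 = 52
  Delta = 2 * 52 mod 97 = 7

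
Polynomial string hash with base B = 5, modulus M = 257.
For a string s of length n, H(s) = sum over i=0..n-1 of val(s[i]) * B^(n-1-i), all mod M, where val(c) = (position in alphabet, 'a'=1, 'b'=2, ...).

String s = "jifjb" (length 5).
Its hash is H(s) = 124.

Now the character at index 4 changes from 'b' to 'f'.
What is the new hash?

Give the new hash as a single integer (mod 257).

Answer: 128

Derivation:
val('b') = 2, val('f') = 6
Position k = 4, exponent = n-1-k = 0
B^0 mod M = 5^0 mod 257 = 1
Delta = (6 - 2) * 1 mod 257 = 4
New hash = (124 + 4) mod 257 = 128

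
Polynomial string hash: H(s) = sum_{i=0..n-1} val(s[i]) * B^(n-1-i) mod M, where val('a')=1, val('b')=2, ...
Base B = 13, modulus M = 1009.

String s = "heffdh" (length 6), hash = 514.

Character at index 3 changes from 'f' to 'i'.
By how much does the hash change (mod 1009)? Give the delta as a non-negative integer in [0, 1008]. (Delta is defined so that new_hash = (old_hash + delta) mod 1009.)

Delta formula: (val(new) - val(old)) * B^(n-1-k) mod M
  val('i') - val('f') = 9 - 6 = 3
  B^(n-1-k) = 13^2 mod 1009 = 169
  Delta = 3 * 169 mod 1009 = 507

Answer: 507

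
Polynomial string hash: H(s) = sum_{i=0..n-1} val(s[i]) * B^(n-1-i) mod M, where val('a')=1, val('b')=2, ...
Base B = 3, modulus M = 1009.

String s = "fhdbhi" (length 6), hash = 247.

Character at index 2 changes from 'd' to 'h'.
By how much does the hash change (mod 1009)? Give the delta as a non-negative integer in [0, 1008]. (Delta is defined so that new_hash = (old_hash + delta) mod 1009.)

Answer: 108

Derivation:
Delta formula: (val(new) - val(old)) * B^(n-1-k) mod M
  val('h') - val('d') = 8 - 4 = 4
  B^(n-1-k) = 3^3 mod 1009 = 27
  Delta = 4 * 27 mod 1009 = 108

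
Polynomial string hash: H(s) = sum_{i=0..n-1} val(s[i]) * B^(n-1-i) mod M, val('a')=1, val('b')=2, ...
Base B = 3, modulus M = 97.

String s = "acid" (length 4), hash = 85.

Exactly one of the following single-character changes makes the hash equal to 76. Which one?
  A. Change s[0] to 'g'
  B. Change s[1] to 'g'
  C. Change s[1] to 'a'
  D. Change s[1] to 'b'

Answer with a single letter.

Option A: s[0]='a'->'g', delta=(7-1)*3^3 mod 97 = 65, hash=85+65 mod 97 = 53
Option B: s[1]='c'->'g', delta=(7-3)*3^2 mod 97 = 36, hash=85+36 mod 97 = 24
Option C: s[1]='c'->'a', delta=(1-3)*3^2 mod 97 = 79, hash=85+79 mod 97 = 67
Option D: s[1]='c'->'b', delta=(2-3)*3^2 mod 97 = 88, hash=85+88 mod 97 = 76 <-- target

Answer: D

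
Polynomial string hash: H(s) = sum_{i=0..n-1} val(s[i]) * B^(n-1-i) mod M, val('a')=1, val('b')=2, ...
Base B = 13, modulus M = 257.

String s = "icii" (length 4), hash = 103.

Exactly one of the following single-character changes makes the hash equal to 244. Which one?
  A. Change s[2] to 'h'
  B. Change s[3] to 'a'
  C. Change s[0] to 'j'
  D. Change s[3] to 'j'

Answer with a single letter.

Answer: C

Derivation:
Option A: s[2]='i'->'h', delta=(8-9)*13^1 mod 257 = 244, hash=103+244 mod 257 = 90
Option B: s[3]='i'->'a', delta=(1-9)*13^0 mod 257 = 249, hash=103+249 mod 257 = 95
Option C: s[0]='i'->'j', delta=(10-9)*13^3 mod 257 = 141, hash=103+141 mod 257 = 244 <-- target
Option D: s[3]='i'->'j', delta=(10-9)*13^0 mod 257 = 1, hash=103+1 mod 257 = 104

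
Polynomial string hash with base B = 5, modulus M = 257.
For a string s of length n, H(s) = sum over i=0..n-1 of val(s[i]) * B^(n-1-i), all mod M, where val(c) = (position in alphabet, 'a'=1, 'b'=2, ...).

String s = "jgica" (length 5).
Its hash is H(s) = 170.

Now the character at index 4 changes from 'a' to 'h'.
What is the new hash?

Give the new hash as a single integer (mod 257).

Answer: 177

Derivation:
val('a') = 1, val('h') = 8
Position k = 4, exponent = n-1-k = 0
B^0 mod M = 5^0 mod 257 = 1
Delta = (8 - 1) * 1 mod 257 = 7
New hash = (170 + 7) mod 257 = 177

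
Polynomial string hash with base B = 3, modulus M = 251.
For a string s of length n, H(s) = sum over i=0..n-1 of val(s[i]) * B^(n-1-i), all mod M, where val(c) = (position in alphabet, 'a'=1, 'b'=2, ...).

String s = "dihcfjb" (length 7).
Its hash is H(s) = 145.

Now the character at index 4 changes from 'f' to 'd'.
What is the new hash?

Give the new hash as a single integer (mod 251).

Answer: 127

Derivation:
val('f') = 6, val('d') = 4
Position k = 4, exponent = n-1-k = 2
B^2 mod M = 3^2 mod 251 = 9
Delta = (4 - 6) * 9 mod 251 = 233
New hash = (145 + 233) mod 251 = 127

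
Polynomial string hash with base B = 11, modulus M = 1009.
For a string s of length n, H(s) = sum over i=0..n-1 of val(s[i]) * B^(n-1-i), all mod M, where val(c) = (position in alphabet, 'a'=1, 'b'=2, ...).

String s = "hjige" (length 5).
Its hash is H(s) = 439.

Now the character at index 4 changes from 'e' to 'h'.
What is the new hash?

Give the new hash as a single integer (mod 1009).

val('e') = 5, val('h') = 8
Position k = 4, exponent = n-1-k = 0
B^0 mod M = 11^0 mod 1009 = 1
Delta = (8 - 5) * 1 mod 1009 = 3
New hash = (439 + 3) mod 1009 = 442

Answer: 442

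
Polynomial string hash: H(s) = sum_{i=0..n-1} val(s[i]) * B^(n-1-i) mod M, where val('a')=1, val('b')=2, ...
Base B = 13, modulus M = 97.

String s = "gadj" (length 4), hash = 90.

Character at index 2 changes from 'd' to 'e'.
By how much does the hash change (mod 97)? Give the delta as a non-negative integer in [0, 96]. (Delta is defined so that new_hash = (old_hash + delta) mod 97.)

Answer: 13

Derivation:
Delta formula: (val(new) - val(old)) * B^(n-1-k) mod M
  val('e') - val('d') = 5 - 4 = 1
  B^(n-1-k) = 13^1 mod 97 = 13
  Delta = 1 * 13 mod 97 = 13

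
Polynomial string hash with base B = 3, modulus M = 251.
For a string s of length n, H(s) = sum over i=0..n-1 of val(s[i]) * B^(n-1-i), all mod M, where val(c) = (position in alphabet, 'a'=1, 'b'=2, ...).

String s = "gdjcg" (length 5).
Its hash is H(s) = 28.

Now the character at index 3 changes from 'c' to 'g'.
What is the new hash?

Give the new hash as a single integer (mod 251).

val('c') = 3, val('g') = 7
Position k = 3, exponent = n-1-k = 1
B^1 mod M = 3^1 mod 251 = 3
Delta = (7 - 3) * 3 mod 251 = 12
New hash = (28 + 12) mod 251 = 40

Answer: 40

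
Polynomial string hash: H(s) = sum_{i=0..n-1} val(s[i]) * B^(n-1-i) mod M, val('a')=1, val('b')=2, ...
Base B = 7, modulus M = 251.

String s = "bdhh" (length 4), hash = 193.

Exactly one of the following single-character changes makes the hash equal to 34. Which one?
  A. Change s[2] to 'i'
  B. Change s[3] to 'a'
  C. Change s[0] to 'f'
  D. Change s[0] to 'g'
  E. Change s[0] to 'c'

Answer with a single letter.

Option A: s[2]='h'->'i', delta=(9-8)*7^1 mod 251 = 7, hash=193+7 mod 251 = 200
Option B: s[3]='h'->'a', delta=(1-8)*7^0 mod 251 = 244, hash=193+244 mod 251 = 186
Option C: s[0]='b'->'f', delta=(6-2)*7^3 mod 251 = 117, hash=193+117 mod 251 = 59
Option D: s[0]='b'->'g', delta=(7-2)*7^3 mod 251 = 209, hash=193+209 mod 251 = 151
Option E: s[0]='b'->'c', delta=(3-2)*7^3 mod 251 = 92, hash=193+92 mod 251 = 34 <-- target

Answer: E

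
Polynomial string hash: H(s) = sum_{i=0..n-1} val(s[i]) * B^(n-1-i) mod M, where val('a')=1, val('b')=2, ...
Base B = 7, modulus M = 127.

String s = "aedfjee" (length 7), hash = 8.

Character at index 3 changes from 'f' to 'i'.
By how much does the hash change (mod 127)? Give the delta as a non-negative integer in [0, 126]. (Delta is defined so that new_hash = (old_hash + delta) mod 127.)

Delta formula: (val(new) - val(old)) * B^(n-1-k) mod M
  val('i') - val('f') = 9 - 6 = 3
  B^(n-1-k) = 7^3 mod 127 = 89
  Delta = 3 * 89 mod 127 = 13

Answer: 13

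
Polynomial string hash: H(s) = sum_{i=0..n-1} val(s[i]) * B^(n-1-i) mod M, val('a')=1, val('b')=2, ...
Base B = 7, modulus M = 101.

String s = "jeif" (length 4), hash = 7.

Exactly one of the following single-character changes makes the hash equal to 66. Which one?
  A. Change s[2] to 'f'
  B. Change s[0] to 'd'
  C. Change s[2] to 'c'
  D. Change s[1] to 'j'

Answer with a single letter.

Option A: s[2]='i'->'f', delta=(6-9)*7^1 mod 101 = 80, hash=7+80 mod 101 = 87
Option B: s[0]='j'->'d', delta=(4-10)*7^3 mod 101 = 63, hash=7+63 mod 101 = 70
Option C: s[2]='i'->'c', delta=(3-9)*7^1 mod 101 = 59, hash=7+59 mod 101 = 66 <-- target
Option D: s[1]='e'->'j', delta=(10-5)*7^2 mod 101 = 43, hash=7+43 mod 101 = 50

Answer: C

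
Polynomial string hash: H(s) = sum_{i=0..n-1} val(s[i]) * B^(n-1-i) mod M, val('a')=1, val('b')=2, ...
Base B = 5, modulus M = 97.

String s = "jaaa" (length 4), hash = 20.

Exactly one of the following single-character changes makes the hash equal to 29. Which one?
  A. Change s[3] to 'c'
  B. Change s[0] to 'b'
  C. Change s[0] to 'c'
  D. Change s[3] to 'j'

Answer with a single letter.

Option A: s[3]='a'->'c', delta=(3-1)*5^0 mod 97 = 2, hash=20+2 mod 97 = 22
Option B: s[0]='j'->'b', delta=(2-10)*5^3 mod 97 = 67, hash=20+67 mod 97 = 87
Option C: s[0]='j'->'c', delta=(3-10)*5^3 mod 97 = 95, hash=20+95 mod 97 = 18
Option D: s[3]='a'->'j', delta=(10-1)*5^0 mod 97 = 9, hash=20+9 mod 97 = 29 <-- target

Answer: D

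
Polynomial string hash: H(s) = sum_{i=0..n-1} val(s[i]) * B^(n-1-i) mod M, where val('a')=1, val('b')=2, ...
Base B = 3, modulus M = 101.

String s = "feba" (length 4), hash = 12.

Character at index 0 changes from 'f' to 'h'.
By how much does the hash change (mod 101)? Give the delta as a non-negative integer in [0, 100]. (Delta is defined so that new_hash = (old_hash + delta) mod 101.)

Delta formula: (val(new) - val(old)) * B^(n-1-k) mod M
  val('h') - val('f') = 8 - 6 = 2
  B^(n-1-k) = 3^3 mod 101 = 27
  Delta = 2 * 27 mod 101 = 54

Answer: 54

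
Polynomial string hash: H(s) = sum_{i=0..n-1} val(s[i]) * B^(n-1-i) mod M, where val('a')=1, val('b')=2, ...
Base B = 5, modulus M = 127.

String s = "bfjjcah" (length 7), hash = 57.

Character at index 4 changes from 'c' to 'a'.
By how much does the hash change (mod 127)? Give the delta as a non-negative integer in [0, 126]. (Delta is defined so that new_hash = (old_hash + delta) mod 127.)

Answer: 77

Derivation:
Delta formula: (val(new) - val(old)) * B^(n-1-k) mod M
  val('a') - val('c') = 1 - 3 = -2
  B^(n-1-k) = 5^2 mod 127 = 25
  Delta = -2 * 25 mod 127 = 77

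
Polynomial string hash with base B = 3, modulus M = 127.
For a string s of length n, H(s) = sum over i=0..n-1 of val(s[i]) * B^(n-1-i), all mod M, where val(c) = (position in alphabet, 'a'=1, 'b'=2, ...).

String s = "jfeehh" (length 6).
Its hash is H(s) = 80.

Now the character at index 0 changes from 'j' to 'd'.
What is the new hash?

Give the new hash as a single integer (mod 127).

val('j') = 10, val('d') = 4
Position k = 0, exponent = n-1-k = 5
B^5 mod M = 3^5 mod 127 = 116
Delta = (4 - 10) * 116 mod 127 = 66
New hash = (80 + 66) mod 127 = 19

Answer: 19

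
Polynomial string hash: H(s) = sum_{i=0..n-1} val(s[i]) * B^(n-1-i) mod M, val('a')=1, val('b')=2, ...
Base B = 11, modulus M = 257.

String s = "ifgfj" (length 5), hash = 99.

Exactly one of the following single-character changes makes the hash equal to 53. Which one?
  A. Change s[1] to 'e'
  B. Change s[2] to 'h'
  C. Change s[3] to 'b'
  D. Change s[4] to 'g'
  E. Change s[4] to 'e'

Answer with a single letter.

Answer: A

Derivation:
Option A: s[1]='f'->'e', delta=(5-6)*11^3 mod 257 = 211, hash=99+211 mod 257 = 53 <-- target
Option B: s[2]='g'->'h', delta=(8-7)*11^2 mod 257 = 121, hash=99+121 mod 257 = 220
Option C: s[3]='f'->'b', delta=(2-6)*11^1 mod 257 = 213, hash=99+213 mod 257 = 55
Option D: s[4]='j'->'g', delta=(7-10)*11^0 mod 257 = 254, hash=99+254 mod 257 = 96
Option E: s[4]='j'->'e', delta=(5-10)*11^0 mod 257 = 252, hash=99+252 mod 257 = 94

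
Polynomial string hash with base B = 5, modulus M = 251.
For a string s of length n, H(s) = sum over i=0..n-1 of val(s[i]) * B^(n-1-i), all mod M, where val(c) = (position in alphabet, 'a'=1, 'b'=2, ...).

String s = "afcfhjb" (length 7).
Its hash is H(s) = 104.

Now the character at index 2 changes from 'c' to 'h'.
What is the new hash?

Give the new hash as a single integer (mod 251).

Answer: 217

Derivation:
val('c') = 3, val('h') = 8
Position k = 2, exponent = n-1-k = 4
B^4 mod M = 5^4 mod 251 = 123
Delta = (8 - 3) * 123 mod 251 = 113
New hash = (104 + 113) mod 251 = 217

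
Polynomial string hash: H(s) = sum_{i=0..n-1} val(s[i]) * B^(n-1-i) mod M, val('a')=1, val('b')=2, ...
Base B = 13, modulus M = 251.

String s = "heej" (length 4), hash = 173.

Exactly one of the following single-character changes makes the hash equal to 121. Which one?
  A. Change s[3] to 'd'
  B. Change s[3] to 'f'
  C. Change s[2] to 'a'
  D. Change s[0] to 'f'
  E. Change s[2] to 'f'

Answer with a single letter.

Answer: C

Derivation:
Option A: s[3]='j'->'d', delta=(4-10)*13^0 mod 251 = 245, hash=173+245 mod 251 = 167
Option B: s[3]='j'->'f', delta=(6-10)*13^0 mod 251 = 247, hash=173+247 mod 251 = 169
Option C: s[2]='e'->'a', delta=(1-5)*13^1 mod 251 = 199, hash=173+199 mod 251 = 121 <-- target
Option D: s[0]='h'->'f', delta=(6-8)*13^3 mod 251 = 124, hash=173+124 mod 251 = 46
Option E: s[2]='e'->'f', delta=(6-5)*13^1 mod 251 = 13, hash=173+13 mod 251 = 186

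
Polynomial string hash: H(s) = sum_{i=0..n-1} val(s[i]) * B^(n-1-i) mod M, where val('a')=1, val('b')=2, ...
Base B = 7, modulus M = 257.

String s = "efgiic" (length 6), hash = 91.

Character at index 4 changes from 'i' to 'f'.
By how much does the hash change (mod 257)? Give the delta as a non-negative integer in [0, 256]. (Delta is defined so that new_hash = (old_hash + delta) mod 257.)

Answer: 236

Derivation:
Delta formula: (val(new) - val(old)) * B^(n-1-k) mod M
  val('f') - val('i') = 6 - 9 = -3
  B^(n-1-k) = 7^1 mod 257 = 7
  Delta = -3 * 7 mod 257 = 236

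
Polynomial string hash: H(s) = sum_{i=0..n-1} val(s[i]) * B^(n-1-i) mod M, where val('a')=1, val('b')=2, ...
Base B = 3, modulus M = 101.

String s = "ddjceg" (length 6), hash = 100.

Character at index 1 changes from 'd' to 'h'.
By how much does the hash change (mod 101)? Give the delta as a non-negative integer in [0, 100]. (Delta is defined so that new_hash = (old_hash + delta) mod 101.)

Delta formula: (val(new) - val(old)) * B^(n-1-k) mod M
  val('h') - val('d') = 8 - 4 = 4
  B^(n-1-k) = 3^4 mod 101 = 81
  Delta = 4 * 81 mod 101 = 21

Answer: 21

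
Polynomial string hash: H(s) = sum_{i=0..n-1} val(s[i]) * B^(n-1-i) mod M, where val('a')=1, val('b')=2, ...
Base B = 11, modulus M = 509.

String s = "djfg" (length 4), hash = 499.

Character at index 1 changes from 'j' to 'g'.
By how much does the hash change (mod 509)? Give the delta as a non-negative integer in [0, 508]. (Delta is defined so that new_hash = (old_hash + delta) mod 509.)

Answer: 146

Derivation:
Delta formula: (val(new) - val(old)) * B^(n-1-k) mod M
  val('g') - val('j') = 7 - 10 = -3
  B^(n-1-k) = 11^2 mod 509 = 121
  Delta = -3 * 121 mod 509 = 146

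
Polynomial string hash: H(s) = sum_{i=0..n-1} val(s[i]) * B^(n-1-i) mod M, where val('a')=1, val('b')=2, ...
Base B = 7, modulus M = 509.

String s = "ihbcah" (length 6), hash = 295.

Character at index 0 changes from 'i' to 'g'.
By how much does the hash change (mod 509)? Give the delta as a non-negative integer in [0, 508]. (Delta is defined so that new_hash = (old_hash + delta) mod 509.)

Delta formula: (val(new) - val(old)) * B^(n-1-k) mod M
  val('g') - val('i') = 7 - 9 = -2
  B^(n-1-k) = 7^5 mod 509 = 10
  Delta = -2 * 10 mod 509 = 489

Answer: 489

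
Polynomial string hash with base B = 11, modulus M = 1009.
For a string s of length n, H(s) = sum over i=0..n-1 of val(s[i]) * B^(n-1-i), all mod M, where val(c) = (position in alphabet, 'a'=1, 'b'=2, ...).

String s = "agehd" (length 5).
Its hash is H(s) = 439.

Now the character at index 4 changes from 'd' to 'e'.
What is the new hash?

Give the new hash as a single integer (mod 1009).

val('d') = 4, val('e') = 5
Position k = 4, exponent = n-1-k = 0
B^0 mod M = 11^0 mod 1009 = 1
Delta = (5 - 4) * 1 mod 1009 = 1
New hash = (439 + 1) mod 1009 = 440

Answer: 440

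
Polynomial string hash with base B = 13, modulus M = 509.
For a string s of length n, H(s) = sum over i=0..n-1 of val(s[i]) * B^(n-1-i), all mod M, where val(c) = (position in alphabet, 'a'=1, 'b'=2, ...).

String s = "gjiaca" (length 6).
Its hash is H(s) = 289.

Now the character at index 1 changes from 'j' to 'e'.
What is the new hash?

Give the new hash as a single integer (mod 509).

Answer: 4

Derivation:
val('j') = 10, val('e') = 5
Position k = 1, exponent = n-1-k = 4
B^4 mod M = 13^4 mod 509 = 57
Delta = (5 - 10) * 57 mod 509 = 224
New hash = (289 + 224) mod 509 = 4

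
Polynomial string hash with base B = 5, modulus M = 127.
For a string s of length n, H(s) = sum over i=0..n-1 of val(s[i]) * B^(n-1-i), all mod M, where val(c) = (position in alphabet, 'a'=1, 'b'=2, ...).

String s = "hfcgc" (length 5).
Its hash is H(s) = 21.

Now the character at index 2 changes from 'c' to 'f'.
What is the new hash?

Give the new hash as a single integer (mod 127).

val('c') = 3, val('f') = 6
Position k = 2, exponent = n-1-k = 2
B^2 mod M = 5^2 mod 127 = 25
Delta = (6 - 3) * 25 mod 127 = 75
New hash = (21 + 75) mod 127 = 96

Answer: 96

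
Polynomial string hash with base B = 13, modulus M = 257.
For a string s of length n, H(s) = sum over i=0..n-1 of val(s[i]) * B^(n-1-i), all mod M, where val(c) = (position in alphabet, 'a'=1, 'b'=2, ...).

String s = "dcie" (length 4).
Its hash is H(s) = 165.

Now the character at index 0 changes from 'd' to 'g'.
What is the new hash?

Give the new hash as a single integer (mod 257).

Answer: 74

Derivation:
val('d') = 4, val('g') = 7
Position k = 0, exponent = n-1-k = 3
B^3 mod M = 13^3 mod 257 = 141
Delta = (7 - 4) * 141 mod 257 = 166
New hash = (165 + 166) mod 257 = 74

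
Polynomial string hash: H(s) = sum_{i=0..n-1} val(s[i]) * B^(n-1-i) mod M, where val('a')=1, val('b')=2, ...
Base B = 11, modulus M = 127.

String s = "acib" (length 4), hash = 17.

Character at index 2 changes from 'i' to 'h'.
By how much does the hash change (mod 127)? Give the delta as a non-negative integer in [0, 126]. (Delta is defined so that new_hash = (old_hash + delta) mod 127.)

Delta formula: (val(new) - val(old)) * B^(n-1-k) mod M
  val('h') - val('i') = 8 - 9 = -1
  B^(n-1-k) = 11^1 mod 127 = 11
  Delta = -1 * 11 mod 127 = 116

Answer: 116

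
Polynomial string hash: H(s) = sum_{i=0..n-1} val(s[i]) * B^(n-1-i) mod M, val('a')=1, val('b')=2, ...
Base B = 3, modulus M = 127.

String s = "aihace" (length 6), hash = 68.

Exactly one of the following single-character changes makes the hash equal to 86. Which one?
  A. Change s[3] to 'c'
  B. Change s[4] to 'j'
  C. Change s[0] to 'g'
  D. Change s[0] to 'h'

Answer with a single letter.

Answer: A

Derivation:
Option A: s[3]='a'->'c', delta=(3-1)*3^2 mod 127 = 18, hash=68+18 mod 127 = 86 <-- target
Option B: s[4]='c'->'j', delta=(10-3)*3^1 mod 127 = 21, hash=68+21 mod 127 = 89
Option C: s[0]='a'->'g', delta=(7-1)*3^5 mod 127 = 61, hash=68+61 mod 127 = 2
Option D: s[0]='a'->'h', delta=(8-1)*3^5 mod 127 = 50, hash=68+50 mod 127 = 118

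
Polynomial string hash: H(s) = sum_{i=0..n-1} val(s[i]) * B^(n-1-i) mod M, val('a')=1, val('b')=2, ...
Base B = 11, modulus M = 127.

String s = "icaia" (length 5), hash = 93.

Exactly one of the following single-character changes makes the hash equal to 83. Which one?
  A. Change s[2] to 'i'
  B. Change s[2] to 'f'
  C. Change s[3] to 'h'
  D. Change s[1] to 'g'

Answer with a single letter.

Answer: D

Derivation:
Option A: s[2]='a'->'i', delta=(9-1)*11^2 mod 127 = 79, hash=93+79 mod 127 = 45
Option B: s[2]='a'->'f', delta=(6-1)*11^2 mod 127 = 97, hash=93+97 mod 127 = 63
Option C: s[3]='i'->'h', delta=(8-9)*11^1 mod 127 = 116, hash=93+116 mod 127 = 82
Option D: s[1]='c'->'g', delta=(7-3)*11^3 mod 127 = 117, hash=93+117 mod 127 = 83 <-- target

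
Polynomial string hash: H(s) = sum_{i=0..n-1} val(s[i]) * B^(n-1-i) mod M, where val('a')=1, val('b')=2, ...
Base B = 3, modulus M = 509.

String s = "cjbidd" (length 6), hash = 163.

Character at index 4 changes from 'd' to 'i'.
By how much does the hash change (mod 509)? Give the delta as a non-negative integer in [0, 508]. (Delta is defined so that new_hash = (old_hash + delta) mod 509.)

Answer: 15

Derivation:
Delta formula: (val(new) - val(old)) * B^(n-1-k) mod M
  val('i') - val('d') = 9 - 4 = 5
  B^(n-1-k) = 3^1 mod 509 = 3
  Delta = 5 * 3 mod 509 = 15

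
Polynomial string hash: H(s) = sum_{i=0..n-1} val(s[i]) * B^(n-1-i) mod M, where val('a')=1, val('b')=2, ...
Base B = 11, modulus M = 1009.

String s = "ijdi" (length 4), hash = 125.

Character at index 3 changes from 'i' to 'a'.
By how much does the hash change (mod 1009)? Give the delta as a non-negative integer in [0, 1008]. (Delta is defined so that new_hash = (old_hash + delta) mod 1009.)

Answer: 1001

Derivation:
Delta formula: (val(new) - val(old)) * B^(n-1-k) mod M
  val('a') - val('i') = 1 - 9 = -8
  B^(n-1-k) = 11^0 mod 1009 = 1
  Delta = -8 * 1 mod 1009 = 1001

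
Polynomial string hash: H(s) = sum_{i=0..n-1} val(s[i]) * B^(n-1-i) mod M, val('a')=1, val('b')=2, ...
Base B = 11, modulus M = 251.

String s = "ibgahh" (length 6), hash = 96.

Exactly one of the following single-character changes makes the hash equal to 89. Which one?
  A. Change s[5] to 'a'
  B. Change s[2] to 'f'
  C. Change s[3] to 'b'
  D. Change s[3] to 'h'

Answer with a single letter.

Option A: s[5]='h'->'a', delta=(1-8)*11^0 mod 251 = 244, hash=96+244 mod 251 = 89 <-- target
Option B: s[2]='g'->'f', delta=(6-7)*11^3 mod 251 = 175, hash=96+175 mod 251 = 20
Option C: s[3]='a'->'b', delta=(2-1)*11^2 mod 251 = 121, hash=96+121 mod 251 = 217
Option D: s[3]='a'->'h', delta=(8-1)*11^2 mod 251 = 94, hash=96+94 mod 251 = 190

Answer: A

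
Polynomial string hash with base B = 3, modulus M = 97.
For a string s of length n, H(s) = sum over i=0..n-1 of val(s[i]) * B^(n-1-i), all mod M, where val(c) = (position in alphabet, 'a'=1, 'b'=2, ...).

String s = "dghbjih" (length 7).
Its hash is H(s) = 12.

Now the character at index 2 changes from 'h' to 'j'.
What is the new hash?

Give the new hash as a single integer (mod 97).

val('h') = 8, val('j') = 10
Position k = 2, exponent = n-1-k = 4
B^4 mod M = 3^4 mod 97 = 81
Delta = (10 - 8) * 81 mod 97 = 65
New hash = (12 + 65) mod 97 = 77

Answer: 77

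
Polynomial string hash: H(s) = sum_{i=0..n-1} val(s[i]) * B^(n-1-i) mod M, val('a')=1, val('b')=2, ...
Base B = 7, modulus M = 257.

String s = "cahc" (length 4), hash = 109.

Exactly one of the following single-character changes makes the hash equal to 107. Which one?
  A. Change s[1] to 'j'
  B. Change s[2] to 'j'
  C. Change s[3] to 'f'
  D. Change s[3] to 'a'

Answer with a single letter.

Option A: s[1]='a'->'j', delta=(10-1)*7^2 mod 257 = 184, hash=109+184 mod 257 = 36
Option B: s[2]='h'->'j', delta=(10-8)*7^1 mod 257 = 14, hash=109+14 mod 257 = 123
Option C: s[3]='c'->'f', delta=(6-3)*7^0 mod 257 = 3, hash=109+3 mod 257 = 112
Option D: s[3]='c'->'a', delta=(1-3)*7^0 mod 257 = 255, hash=109+255 mod 257 = 107 <-- target

Answer: D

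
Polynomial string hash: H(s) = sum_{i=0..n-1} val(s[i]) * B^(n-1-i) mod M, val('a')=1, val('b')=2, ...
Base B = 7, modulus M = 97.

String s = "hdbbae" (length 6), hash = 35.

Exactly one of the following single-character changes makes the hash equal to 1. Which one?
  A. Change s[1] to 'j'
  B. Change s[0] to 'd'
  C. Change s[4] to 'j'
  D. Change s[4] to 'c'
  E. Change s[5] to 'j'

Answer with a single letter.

Option A: s[1]='d'->'j', delta=(10-4)*7^4 mod 97 = 50, hash=35+50 mod 97 = 85
Option B: s[0]='h'->'d', delta=(4-8)*7^5 mod 97 = 90, hash=35+90 mod 97 = 28
Option C: s[4]='a'->'j', delta=(10-1)*7^1 mod 97 = 63, hash=35+63 mod 97 = 1 <-- target
Option D: s[4]='a'->'c', delta=(3-1)*7^1 mod 97 = 14, hash=35+14 mod 97 = 49
Option E: s[5]='e'->'j', delta=(10-5)*7^0 mod 97 = 5, hash=35+5 mod 97 = 40

Answer: C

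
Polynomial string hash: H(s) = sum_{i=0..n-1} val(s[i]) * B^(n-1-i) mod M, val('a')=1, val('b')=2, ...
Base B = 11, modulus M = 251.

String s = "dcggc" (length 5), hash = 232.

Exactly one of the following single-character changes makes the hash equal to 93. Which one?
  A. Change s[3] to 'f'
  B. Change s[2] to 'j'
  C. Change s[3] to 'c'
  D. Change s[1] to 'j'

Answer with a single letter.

Answer: B

Derivation:
Option A: s[3]='g'->'f', delta=(6-7)*11^1 mod 251 = 240, hash=232+240 mod 251 = 221
Option B: s[2]='g'->'j', delta=(10-7)*11^2 mod 251 = 112, hash=232+112 mod 251 = 93 <-- target
Option C: s[3]='g'->'c', delta=(3-7)*11^1 mod 251 = 207, hash=232+207 mod 251 = 188
Option D: s[1]='c'->'j', delta=(10-3)*11^3 mod 251 = 30, hash=232+30 mod 251 = 11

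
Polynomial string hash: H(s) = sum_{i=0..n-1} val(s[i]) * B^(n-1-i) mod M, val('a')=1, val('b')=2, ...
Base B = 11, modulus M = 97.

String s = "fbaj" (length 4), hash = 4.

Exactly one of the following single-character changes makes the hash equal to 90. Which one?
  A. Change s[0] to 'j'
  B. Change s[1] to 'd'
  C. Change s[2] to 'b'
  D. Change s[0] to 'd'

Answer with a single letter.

Answer: A

Derivation:
Option A: s[0]='f'->'j', delta=(10-6)*11^3 mod 97 = 86, hash=4+86 mod 97 = 90 <-- target
Option B: s[1]='b'->'d', delta=(4-2)*11^2 mod 97 = 48, hash=4+48 mod 97 = 52
Option C: s[2]='a'->'b', delta=(2-1)*11^1 mod 97 = 11, hash=4+11 mod 97 = 15
Option D: s[0]='f'->'d', delta=(4-6)*11^3 mod 97 = 54, hash=4+54 mod 97 = 58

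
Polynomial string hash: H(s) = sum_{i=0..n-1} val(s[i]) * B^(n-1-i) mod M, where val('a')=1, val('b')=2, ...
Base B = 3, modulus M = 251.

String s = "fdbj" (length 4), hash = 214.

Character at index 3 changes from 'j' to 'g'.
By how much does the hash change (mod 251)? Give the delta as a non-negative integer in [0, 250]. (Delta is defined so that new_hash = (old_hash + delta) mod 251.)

Delta formula: (val(new) - val(old)) * B^(n-1-k) mod M
  val('g') - val('j') = 7 - 10 = -3
  B^(n-1-k) = 3^0 mod 251 = 1
  Delta = -3 * 1 mod 251 = 248

Answer: 248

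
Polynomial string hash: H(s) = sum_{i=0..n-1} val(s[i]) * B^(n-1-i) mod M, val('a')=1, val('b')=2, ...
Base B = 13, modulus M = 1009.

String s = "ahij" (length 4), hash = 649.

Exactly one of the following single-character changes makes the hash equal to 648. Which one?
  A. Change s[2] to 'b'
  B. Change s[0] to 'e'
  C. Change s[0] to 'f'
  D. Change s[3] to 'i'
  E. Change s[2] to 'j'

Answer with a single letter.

Answer: D

Derivation:
Option A: s[2]='i'->'b', delta=(2-9)*13^1 mod 1009 = 918, hash=649+918 mod 1009 = 558
Option B: s[0]='a'->'e', delta=(5-1)*13^3 mod 1009 = 716, hash=649+716 mod 1009 = 356
Option C: s[0]='a'->'f', delta=(6-1)*13^3 mod 1009 = 895, hash=649+895 mod 1009 = 535
Option D: s[3]='j'->'i', delta=(9-10)*13^0 mod 1009 = 1008, hash=649+1008 mod 1009 = 648 <-- target
Option E: s[2]='i'->'j', delta=(10-9)*13^1 mod 1009 = 13, hash=649+13 mod 1009 = 662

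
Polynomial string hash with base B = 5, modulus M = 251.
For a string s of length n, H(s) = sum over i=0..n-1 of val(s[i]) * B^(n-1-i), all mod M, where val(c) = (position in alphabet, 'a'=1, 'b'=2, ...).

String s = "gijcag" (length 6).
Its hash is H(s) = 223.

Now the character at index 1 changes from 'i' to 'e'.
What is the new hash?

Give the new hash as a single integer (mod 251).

val('i') = 9, val('e') = 5
Position k = 1, exponent = n-1-k = 4
B^4 mod M = 5^4 mod 251 = 123
Delta = (5 - 9) * 123 mod 251 = 10
New hash = (223 + 10) mod 251 = 233

Answer: 233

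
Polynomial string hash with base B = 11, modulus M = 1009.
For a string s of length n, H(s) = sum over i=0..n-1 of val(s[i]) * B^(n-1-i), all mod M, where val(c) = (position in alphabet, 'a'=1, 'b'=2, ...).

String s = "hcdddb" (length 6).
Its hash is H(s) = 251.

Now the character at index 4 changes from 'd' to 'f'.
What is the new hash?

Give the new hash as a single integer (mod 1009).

val('d') = 4, val('f') = 6
Position k = 4, exponent = n-1-k = 1
B^1 mod M = 11^1 mod 1009 = 11
Delta = (6 - 4) * 11 mod 1009 = 22
New hash = (251 + 22) mod 1009 = 273

Answer: 273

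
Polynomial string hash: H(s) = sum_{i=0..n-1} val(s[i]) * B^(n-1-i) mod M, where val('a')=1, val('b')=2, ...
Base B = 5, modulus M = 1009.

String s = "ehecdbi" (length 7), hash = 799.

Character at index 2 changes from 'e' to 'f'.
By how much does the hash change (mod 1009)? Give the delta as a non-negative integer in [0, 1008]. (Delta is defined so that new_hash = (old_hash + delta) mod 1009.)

Delta formula: (val(new) - val(old)) * B^(n-1-k) mod M
  val('f') - val('e') = 6 - 5 = 1
  B^(n-1-k) = 5^4 mod 1009 = 625
  Delta = 1 * 625 mod 1009 = 625

Answer: 625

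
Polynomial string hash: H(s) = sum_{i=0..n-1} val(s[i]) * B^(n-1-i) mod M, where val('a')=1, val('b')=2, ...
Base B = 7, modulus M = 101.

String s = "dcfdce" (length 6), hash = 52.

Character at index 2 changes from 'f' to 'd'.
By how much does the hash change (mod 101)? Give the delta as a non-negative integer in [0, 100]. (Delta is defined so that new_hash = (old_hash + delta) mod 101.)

Answer: 21

Derivation:
Delta formula: (val(new) - val(old)) * B^(n-1-k) mod M
  val('d') - val('f') = 4 - 6 = -2
  B^(n-1-k) = 7^3 mod 101 = 40
  Delta = -2 * 40 mod 101 = 21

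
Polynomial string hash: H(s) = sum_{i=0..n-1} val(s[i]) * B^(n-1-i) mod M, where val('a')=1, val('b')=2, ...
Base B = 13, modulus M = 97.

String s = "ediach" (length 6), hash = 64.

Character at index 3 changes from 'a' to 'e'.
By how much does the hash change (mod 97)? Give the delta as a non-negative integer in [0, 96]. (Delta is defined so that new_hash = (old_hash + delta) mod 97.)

Answer: 94

Derivation:
Delta formula: (val(new) - val(old)) * B^(n-1-k) mod M
  val('e') - val('a') = 5 - 1 = 4
  B^(n-1-k) = 13^2 mod 97 = 72
  Delta = 4 * 72 mod 97 = 94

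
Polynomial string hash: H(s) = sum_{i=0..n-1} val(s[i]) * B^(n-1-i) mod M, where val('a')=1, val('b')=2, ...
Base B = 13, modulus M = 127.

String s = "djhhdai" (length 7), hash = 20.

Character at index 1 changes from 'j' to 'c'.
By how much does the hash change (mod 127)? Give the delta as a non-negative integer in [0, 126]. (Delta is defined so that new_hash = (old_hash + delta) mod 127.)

Answer: 4

Derivation:
Delta formula: (val(new) - val(old)) * B^(n-1-k) mod M
  val('c') - val('j') = 3 - 10 = -7
  B^(n-1-k) = 13^5 mod 127 = 72
  Delta = -7 * 72 mod 127 = 4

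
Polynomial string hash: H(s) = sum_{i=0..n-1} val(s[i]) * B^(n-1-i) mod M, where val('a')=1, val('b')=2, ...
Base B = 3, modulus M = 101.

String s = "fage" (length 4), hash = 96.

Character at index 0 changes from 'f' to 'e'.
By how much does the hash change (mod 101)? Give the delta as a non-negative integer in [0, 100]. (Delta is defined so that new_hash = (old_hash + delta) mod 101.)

Answer: 74

Derivation:
Delta formula: (val(new) - val(old)) * B^(n-1-k) mod M
  val('e') - val('f') = 5 - 6 = -1
  B^(n-1-k) = 3^3 mod 101 = 27
  Delta = -1 * 27 mod 101 = 74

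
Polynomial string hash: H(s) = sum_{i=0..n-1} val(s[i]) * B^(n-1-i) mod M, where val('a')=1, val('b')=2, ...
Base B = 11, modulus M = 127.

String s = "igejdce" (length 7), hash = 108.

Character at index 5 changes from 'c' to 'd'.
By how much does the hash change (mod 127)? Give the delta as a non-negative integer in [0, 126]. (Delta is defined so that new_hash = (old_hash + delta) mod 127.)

Delta formula: (val(new) - val(old)) * B^(n-1-k) mod M
  val('d') - val('c') = 4 - 3 = 1
  B^(n-1-k) = 11^1 mod 127 = 11
  Delta = 1 * 11 mod 127 = 11

Answer: 11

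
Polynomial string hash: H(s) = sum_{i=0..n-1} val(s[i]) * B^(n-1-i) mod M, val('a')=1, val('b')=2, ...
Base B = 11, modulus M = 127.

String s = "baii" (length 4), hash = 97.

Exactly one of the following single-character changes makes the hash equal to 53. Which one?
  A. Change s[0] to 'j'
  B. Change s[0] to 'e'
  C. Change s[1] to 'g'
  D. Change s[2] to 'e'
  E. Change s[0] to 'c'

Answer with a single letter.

Answer: D

Derivation:
Option A: s[0]='b'->'j', delta=(10-2)*11^3 mod 127 = 107, hash=97+107 mod 127 = 77
Option B: s[0]='b'->'e', delta=(5-2)*11^3 mod 127 = 56, hash=97+56 mod 127 = 26
Option C: s[1]='a'->'g', delta=(7-1)*11^2 mod 127 = 91, hash=97+91 mod 127 = 61
Option D: s[2]='i'->'e', delta=(5-9)*11^1 mod 127 = 83, hash=97+83 mod 127 = 53 <-- target
Option E: s[0]='b'->'c', delta=(3-2)*11^3 mod 127 = 61, hash=97+61 mod 127 = 31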